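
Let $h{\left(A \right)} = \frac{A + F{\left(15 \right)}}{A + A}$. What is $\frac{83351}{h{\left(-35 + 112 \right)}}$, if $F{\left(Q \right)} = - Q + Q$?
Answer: $166702$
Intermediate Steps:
$F{\left(Q \right)} = 0$
$h{\left(A \right)} = \frac{1}{2}$ ($h{\left(A \right)} = \frac{A + 0}{A + A} = \frac{A}{2 A} = A \frac{1}{2 A} = \frac{1}{2}$)
$\frac{83351}{h{\left(-35 + 112 \right)}} = 83351 \frac{1}{\frac{1}{2}} = 83351 \cdot 2 = 166702$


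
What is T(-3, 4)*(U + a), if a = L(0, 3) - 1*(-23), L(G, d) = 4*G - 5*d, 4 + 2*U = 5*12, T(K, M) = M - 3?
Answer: 36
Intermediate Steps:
T(K, M) = -3 + M
U = 28 (U = -2 + (5*12)/2 = -2 + (1/2)*60 = -2 + 30 = 28)
L(G, d) = -5*d + 4*G
a = 8 (a = (-5*3 + 4*0) - 1*(-23) = (-15 + 0) + 23 = -15 + 23 = 8)
T(-3, 4)*(U + a) = (-3 + 4)*(28 + 8) = 1*36 = 36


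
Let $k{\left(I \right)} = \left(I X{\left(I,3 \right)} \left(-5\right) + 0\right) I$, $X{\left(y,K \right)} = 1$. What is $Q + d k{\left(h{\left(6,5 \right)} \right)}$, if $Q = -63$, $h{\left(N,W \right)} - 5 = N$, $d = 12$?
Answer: $-7323$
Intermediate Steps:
$h{\left(N,W \right)} = 5 + N$
$k{\left(I \right)} = - 5 I^{2}$ ($k{\left(I \right)} = \left(I 1 \left(-5\right) + 0\right) I = \left(I \left(-5\right) + 0\right) I = \left(- 5 I + 0\right) I = - 5 I I = - 5 I^{2}$)
$Q + d k{\left(h{\left(6,5 \right)} \right)} = -63 + 12 \left(- 5 \left(5 + 6\right)^{2}\right) = -63 + 12 \left(- 5 \cdot 11^{2}\right) = -63 + 12 \left(\left(-5\right) 121\right) = -63 + 12 \left(-605\right) = -63 - 7260 = -7323$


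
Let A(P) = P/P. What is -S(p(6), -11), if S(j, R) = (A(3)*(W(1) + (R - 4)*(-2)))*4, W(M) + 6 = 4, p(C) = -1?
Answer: -112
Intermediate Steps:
A(P) = 1
W(M) = -2 (W(M) = -6 + 4 = -2)
S(j, R) = 24 - 8*R (S(j, R) = (1*(-2 + (R - 4)*(-2)))*4 = (1*(-2 + (-4 + R)*(-2)))*4 = (1*(-2 + (8 - 2*R)))*4 = (1*(6 - 2*R))*4 = (6 - 2*R)*4 = 24 - 8*R)
-S(p(6), -11) = -(24 - 8*(-11)) = -(24 + 88) = -1*112 = -112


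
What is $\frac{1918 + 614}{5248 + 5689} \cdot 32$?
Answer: $\frac{81024}{10937} \approx 7.4082$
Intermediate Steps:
$\frac{1918 + 614}{5248 + 5689} \cdot 32 = \frac{2532}{10937} \cdot 32 = \frac{81024}{10937}$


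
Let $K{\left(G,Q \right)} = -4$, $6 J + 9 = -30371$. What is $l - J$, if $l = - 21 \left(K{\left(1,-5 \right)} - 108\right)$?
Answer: $\frac{22246}{3} \approx 7415.3$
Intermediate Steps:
$J = - \frac{15190}{3}$ ($J = - \frac{3}{2} + \frac{1}{6} \left(-30371\right) = - \frac{3}{2} - \frac{30371}{6} = - \frac{15190}{3} \approx -5063.3$)
$l = 2352$ ($l = - 21 \left(-4 - 108\right) = \left(-21\right) \left(-112\right) = 2352$)
$l - J = 2352 - - \frac{15190}{3} = 2352 + \frac{15190}{3} = \frac{22246}{3}$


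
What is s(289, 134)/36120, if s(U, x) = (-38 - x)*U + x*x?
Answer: -189/215 ≈ -0.87907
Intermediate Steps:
s(U, x) = x**2 + U*(-38 - x) (s(U, x) = U*(-38 - x) + x**2 = x**2 + U*(-38 - x))
s(289, 134)/36120 = (134**2 - 38*289 - 1*289*134)/36120 = (17956 - 10982 - 38726)*(1/36120) = -31752*1/36120 = -189/215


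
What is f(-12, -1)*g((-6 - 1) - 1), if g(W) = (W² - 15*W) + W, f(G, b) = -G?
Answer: 2112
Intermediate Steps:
g(W) = W² - 14*W
f(-12, -1)*g((-6 - 1) - 1) = (-1*(-12))*(((-6 - 1) - 1)*(-14 + ((-6 - 1) - 1))) = 12*((-7 - 1)*(-14 + (-7 - 1))) = 12*(-8*(-14 - 8)) = 12*(-8*(-22)) = 12*176 = 2112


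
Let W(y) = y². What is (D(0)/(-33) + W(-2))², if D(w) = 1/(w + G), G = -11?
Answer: 2111209/131769 ≈ 16.022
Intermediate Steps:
D(w) = 1/(-11 + w) (D(w) = 1/(w - 11) = 1/(-11 + w))
(D(0)/(-33) + W(-2))² = (1/((-11 + 0)*(-33)) + (-2)²)² = (-1/33/(-11) + 4)² = (-1/11*(-1/33) + 4)² = (1/363 + 4)² = (1453/363)² = 2111209/131769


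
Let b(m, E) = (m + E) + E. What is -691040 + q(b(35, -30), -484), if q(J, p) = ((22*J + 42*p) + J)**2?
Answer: 436244369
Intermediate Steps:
b(m, E) = m + 2*E (b(m, E) = (E + m) + E = m + 2*E)
q(J, p) = (23*J + 42*p)**2
-691040 + q(b(35, -30), -484) = -691040 + (23*(35 + 2*(-30)) + 42*(-484))**2 = -691040 + (23*(35 - 60) - 20328)**2 = -691040 + (23*(-25) - 20328)**2 = -691040 + (-575 - 20328)**2 = -691040 + (-20903)**2 = -691040 + 436935409 = 436244369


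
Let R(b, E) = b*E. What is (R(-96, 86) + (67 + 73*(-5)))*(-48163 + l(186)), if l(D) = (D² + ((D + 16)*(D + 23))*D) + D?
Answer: -67056234518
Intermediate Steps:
R(b, E) = E*b
l(D) = D + D² + D*(16 + D)*(23 + D) (l(D) = (D² + ((16 + D)*(23 + D))*D) + D = (D² + D*(16 + D)*(23 + D)) + D = D + D² + D*(16 + D)*(23 + D))
(R(-96, 86) + (67 + 73*(-5)))*(-48163 + l(186)) = (86*(-96) + (67 + 73*(-5)))*(-48163 + 186*(369 + 186² + 40*186)) = (-8256 + (67 - 365))*(-48163 + 186*(369 + 34596 + 7440)) = (-8256 - 298)*(-48163 + 186*42405) = -8554*(-48163 + 7887330) = -8554*7839167 = -67056234518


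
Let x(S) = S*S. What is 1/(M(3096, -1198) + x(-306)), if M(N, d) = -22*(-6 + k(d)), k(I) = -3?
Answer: 1/93834 ≈ 1.0657e-5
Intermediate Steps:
M(N, d) = 198 (M(N, d) = -22*(-6 - 3) = -22*(-9) = 198)
x(S) = S²
1/(M(3096, -1198) + x(-306)) = 1/(198 + (-306)²) = 1/(198 + 93636) = 1/93834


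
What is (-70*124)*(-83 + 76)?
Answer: 60760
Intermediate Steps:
(-70*124)*(-83 + 76) = -8680*(-7) = 60760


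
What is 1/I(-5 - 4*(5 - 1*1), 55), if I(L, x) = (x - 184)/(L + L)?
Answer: 14/43 ≈ 0.32558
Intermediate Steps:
I(L, x) = (-184 + x)/(2*L) (I(L, x) = (-184 + x)/((2*L)) = (-184 + x)*(1/(2*L)) = (-184 + x)/(2*L))
1/I(-5 - 4*(5 - 1*1), 55) = 1/((-184 + 55)/(2*(-5 - 4*(5 - 1*1)))) = 1/((½)*(-129)/(-5 - 4*(5 - 1))) = 1/((½)*(-129)/(-5 - 4*4)) = 1/((½)*(-129)/(-5 - 16)) = 1/((½)*(-129)/(-21)) = 1/((½)*(-1/21)*(-129)) = 1/(43/14) = 14/43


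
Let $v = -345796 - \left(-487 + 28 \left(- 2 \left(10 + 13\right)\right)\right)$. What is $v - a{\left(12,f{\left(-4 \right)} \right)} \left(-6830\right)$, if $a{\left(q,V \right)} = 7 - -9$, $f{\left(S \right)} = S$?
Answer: $-234741$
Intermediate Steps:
$a{\left(q,V \right)} = 16$ ($a{\left(q,V \right)} = 7 + 9 = 16$)
$v = -344021$ ($v = -345796 - \left(-487 + 28 \left(\left(-2\right) 23\right)\right) = -345796 - \left(-487 + 28 \left(-46\right)\right) = -345796 - \left(-487 - 1288\right) = -345796 - -1775 = -345796 + 1775 = -344021$)
$v - a{\left(12,f{\left(-4 \right)} \right)} \left(-6830\right) = -344021 - 16 \left(-6830\right) = -344021 - -109280 = -344021 + 109280 = -234741$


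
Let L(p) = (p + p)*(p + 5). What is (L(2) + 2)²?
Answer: 900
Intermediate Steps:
L(p) = 2*p*(5 + p) (L(p) = (2*p)*(5 + p) = 2*p*(5 + p))
(L(2) + 2)² = (2*2*(5 + 2) + 2)² = (2*2*7 + 2)² = (28 + 2)² = 30² = 900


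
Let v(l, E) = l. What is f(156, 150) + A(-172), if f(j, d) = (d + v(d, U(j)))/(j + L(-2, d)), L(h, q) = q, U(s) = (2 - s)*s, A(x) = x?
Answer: -8722/51 ≈ -171.02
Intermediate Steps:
U(s) = s*(2 - s)
f(j, d) = 2*d/(d + j) (f(j, d) = (d + d)/(j + d) = (2*d)/(d + j) = 2*d/(d + j))
f(156, 150) + A(-172) = 2*150/(150 + 156) - 172 = 2*150/306 - 172 = 2*150*(1/306) - 172 = 50/51 - 172 = -8722/51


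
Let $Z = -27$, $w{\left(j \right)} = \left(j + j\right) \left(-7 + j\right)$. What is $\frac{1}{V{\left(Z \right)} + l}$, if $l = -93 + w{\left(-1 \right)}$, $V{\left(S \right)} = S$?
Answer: $- \frac{1}{104} \approx -0.0096154$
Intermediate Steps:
$w{\left(j \right)} = 2 j \left(-7 + j\right)$
$l = -77$ ($l = -93 + 2 \left(-1\right) \left(-7 - 1\right) = -93 + 2 \left(-1\right) \left(-8\right) = -93 + 16 = -77$)
$\frac{1}{V{\left(Z \right)} + l} = \frac{1}{-27 - 77} = \frac{1}{-104} = - \frac{1}{104}$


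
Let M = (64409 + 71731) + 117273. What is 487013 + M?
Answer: 740426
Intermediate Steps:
M = 253413 (M = 136140 + 117273 = 253413)
487013 + M = 487013 + 253413 = 740426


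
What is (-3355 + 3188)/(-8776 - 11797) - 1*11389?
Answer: -234305730/20573 ≈ -11389.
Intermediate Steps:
(-3355 + 3188)/(-8776 - 11797) - 1*11389 = -167/(-20573) - 11389 = -167*(-1/20573) - 11389 = 167/20573 - 11389 = -234305730/20573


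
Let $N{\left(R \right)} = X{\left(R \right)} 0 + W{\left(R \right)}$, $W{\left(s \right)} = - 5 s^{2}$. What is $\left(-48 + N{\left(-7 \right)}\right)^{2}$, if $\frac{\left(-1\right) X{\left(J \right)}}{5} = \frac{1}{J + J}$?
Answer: $85849$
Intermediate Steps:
$X{\left(J \right)} = - \frac{5}{2 J}$ ($X{\left(J \right)} = - \frac{5}{J + J} = - \frac{5}{2 J}$)
$N{\left(R \right)} = - 5 R^{2}$ ($N{\left(R \right)} = - \frac{5}{2 R} 0 - 5 R^{2} = 0 - 5 R^{2} = - 5 R^{2}$)
$\left(-48 + N{\left(-7 \right)}\right)^{2} = \left(-48 - 5 \left(-7\right)^{2}\right)^{2} = \left(-48 - 245\right)^{2} = \left(-293\right)^{2} = 85849$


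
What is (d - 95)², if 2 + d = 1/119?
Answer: 133217764/14161 ≈ 9407.4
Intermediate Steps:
d = -237/119 (d = -2 + 1/119 = -237/119 ≈ -1.9916)
(d - 95)² = (-237/119 - 95)² = (-11542/119)² = 133217764/14161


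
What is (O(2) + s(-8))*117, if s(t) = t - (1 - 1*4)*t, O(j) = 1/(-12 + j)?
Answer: -37557/10 ≈ -3755.7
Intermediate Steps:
s(t) = 4*t (s(t) = t - (1 - 4)*t = t - (-3)*t = t + 3*t = 4*t)
(O(2) + s(-8))*117 = (1/(-12 + 2) + 4*(-8))*117 = (1/(-10) - 32)*117 = (-⅒ - 32)*117 = -321/10*117 = -37557/10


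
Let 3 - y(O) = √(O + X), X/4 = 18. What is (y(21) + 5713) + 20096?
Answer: 25812 - √93 ≈ 25802.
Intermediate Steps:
X = 72 (X = 4*18 = 72)
y(O) = 3 - √(72 + O) (y(O) = 3 - √(O + 72) = 3 - √(72 + O))
(y(21) + 5713) + 20096 = ((3 - √(72 + 21)) + 5713) + 20096 = ((3 - √93) + 5713) + 20096 = (5716 - √93) + 20096 = 25812 - √93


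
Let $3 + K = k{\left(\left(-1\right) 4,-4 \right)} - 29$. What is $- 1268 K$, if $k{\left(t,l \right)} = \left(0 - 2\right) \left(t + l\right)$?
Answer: $20288$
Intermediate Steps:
$k{\left(t,l \right)} = - 2 l - 2 t$ ($k{\left(t,l \right)} = - 2 \left(l + t\right) = - 2 l - 2 t$)
$K = -16$ ($K = -3 - \left(21 + 2 \left(-1\right) 4\right) = -3 + \left(\left(8 - -8\right) - 29\right) = -3 + \left(\left(8 + 8\right) - 29\right) = -3 + \left(16 - 29\right) = -3 - 13 = -16$)
$- 1268 K = \left(-1268\right) \left(-16\right) = 20288$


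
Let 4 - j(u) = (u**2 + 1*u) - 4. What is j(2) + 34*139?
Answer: 4728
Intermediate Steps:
j(u) = 8 - u - u**2 (j(u) = 4 - ((u**2 + 1*u) - 4) = 4 - ((u**2 + u) - 4) = 4 - ((u + u**2) - 4) = 4 - (-4 + u + u**2) = 4 + (4 - u - u**2) = 8 - u - u**2)
j(2) + 34*139 = (8 - 1*2 - 1*2**2) + 34*139 = (8 - 2 - 1*4) + 4726 = (8 - 2 - 4) + 4726 = 2 + 4726 = 4728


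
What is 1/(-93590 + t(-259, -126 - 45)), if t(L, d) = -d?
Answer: -1/93419 ≈ -1.0704e-5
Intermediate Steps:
1/(-93590 + t(-259, -126 - 45)) = 1/(-93590 - (-126 - 45)) = 1/(-93590 - 1*(-171)) = 1/(-93590 + 171) = 1/(-93419) = -1/93419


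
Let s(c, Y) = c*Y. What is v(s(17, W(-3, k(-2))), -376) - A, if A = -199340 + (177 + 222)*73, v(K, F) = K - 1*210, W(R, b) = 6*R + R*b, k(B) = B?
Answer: 169799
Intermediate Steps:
s(c, Y) = Y*c
v(K, F) = -210 + K (v(K, F) = K - 210 = -210 + K)
A = -170213 (A = -199340 + 399*73 = -199340 + 29127 = -170213)
v(s(17, W(-3, k(-2))), -376) - A = (-210 - 3*(6 - 2)*17) - 1*(-170213) = (-210 - 3*4*17) + 170213 = (-210 - 12*17) + 170213 = (-210 - 204) + 170213 = -414 + 170213 = 169799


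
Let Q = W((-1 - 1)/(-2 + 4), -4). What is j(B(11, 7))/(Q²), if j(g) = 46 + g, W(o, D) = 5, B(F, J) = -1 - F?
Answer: 34/25 ≈ 1.3600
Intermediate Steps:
Q = 5
j(B(11, 7))/(Q²) = (46 + (-1 - 1*11))/(5²) = (46 + (-1 - 11))/25 = (46 - 12)*(1/25) = 34*(1/25) = 34/25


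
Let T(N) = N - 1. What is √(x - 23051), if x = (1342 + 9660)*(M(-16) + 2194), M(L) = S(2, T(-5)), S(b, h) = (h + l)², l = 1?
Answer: 21*√55307 ≈ 4938.7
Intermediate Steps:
T(N) = -1 + N
S(b, h) = (1 + h)² (S(b, h) = (h + 1)² = (1 + h)²)
M(L) = 25 (M(L) = (1 + (-1 - 5))² = (1 - 6)² = (-5)² = 25)
x = 24413438 (x = (1342 + 9660)*(25 + 2194) = 11002*2219 = 24413438)
√(x - 23051) = √(24413438 - 23051) = √24390387 = 21*√55307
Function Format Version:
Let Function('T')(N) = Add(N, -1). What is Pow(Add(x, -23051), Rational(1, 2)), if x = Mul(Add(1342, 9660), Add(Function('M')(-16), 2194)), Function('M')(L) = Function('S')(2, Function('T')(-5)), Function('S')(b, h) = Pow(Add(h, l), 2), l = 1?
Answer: Mul(21, Pow(55307, Rational(1, 2))) ≈ 4938.7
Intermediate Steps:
Function('T')(N) = Add(-1, N)
Function('S')(b, h) = Pow(Add(1, h), 2) (Function('S')(b, h) = Pow(Add(h, 1), 2) = Pow(Add(1, h), 2))
Function('M')(L) = 25 (Function('M')(L) = Pow(Add(1, Add(-1, -5)), 2) = Pow(Add(1, -6), 2) = Pow(-5, 2) = 25)
x = 24413438 (x = Mul(Add(1342, 9660), Add(25, 2194)) = Mul(11002, 2219) = 24413438)
Pow(Add(x, -23051), Rational(1, 2)) = Pow(Add(24413438, -23051), Rational(1, 2)) = Pow(24390387, Rational(1, 2)) = Mul(21, Pow(55307, Rational(1, 2)))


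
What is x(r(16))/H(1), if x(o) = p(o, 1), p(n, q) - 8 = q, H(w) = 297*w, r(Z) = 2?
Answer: 1/33 ≈ 0.030303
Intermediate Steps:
p(n, q) = 8 + q
x(o) = 9 (x(o) = 8 + 1 = 9)
x(r(16))/H(1) = 9/((297*1)) = 9/297 = 9*(1/297) = 1/33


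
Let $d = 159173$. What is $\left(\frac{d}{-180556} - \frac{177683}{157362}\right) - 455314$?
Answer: $- \frac{6468367970700391}{14206326636} \approx -4.5532 \cdot 10^{5}$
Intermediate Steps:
$\left(\frac{d}{-180556} - \frac{177683}{157362}\right) - 455314 = \left(\frac{159173}{-180556} - \frac{177683}{157362}\right) - 455314 = \left(159173 \left(- \frac{1}{180556}\right) - \frac{177683}{157362}\right) - 455314 = \left(- \frac{159173}{180556} - \frac{177683}{157362}\right) - 455314 = - \frac{28564756687}{14206326636} - 455314 = - \frac{6468367970700391}{14206326636}$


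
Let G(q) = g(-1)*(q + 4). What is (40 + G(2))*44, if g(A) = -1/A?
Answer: 2024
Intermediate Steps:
G(q) = 4 + q (G(q) = (-1/(-1))*(q + 4) = (-1*(-1))*(4 + q) = 1*(4 + q) = 4 + q)
(40 + G(2))*44 = (40 + (4 + 2))*44 = (40 + 6)*44 = 46*44 = 2024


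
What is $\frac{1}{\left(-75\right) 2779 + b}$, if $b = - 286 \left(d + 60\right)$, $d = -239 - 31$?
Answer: $- \frac{1}{148365} \approx -6.7401 \cdot 10^{-6}$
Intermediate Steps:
$d = -270$
$b = 60060$ ($b = - 286 \left(-270 + 60\right) = \left(-286\right) \left(-210\right) = 60060$)
$\frac{1}{\left(-75\right) 2779 + b} = \frac{1}{\left(-75\right) 2779 + 60060} = \frac{1}{-208425 + 60060} = \frac{1}{-148365} = - \frac{1}{148365}$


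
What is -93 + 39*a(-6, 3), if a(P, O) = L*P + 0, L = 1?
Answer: -327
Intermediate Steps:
a(P, O) = P (a(P, O) = 1*P + 0 = P + 0 = P)
-93 + 39*a(-6, 3) = -93 + 39*(-6) = -93 - 234 = -327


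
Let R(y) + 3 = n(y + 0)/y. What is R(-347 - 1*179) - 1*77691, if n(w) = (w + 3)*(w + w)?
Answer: -78740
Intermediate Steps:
n(w) = 2*w*(3 + w) (n(w) = (3 + w)*(2*w) = 2*w*(3 + w))
R(y) = 3 + 2*y (R(y) = -3 + (2*(y + 0)*(3 + (y + 0)))/y = -3 + (2*y*(3 + y))/y = -3 + (6 + 2*y) = 3 + 2*y)
R(-347 - 1*179) - 1*77691 = (3 + 2*(-347 - 1*179)) - 1*77691 = (3 + 2*(-347 - 179)) - 77691 = (3 + 2*(-526)) - 77691 = (3 - 1052) - 77691 = -1049 - 77691 = -78740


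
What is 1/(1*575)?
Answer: 1/575 ≈ 0.0017391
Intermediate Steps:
1/(1*575) = 1/575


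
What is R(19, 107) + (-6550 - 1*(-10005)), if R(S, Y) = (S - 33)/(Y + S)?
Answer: 31094/9 ≈ 3454.9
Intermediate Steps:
R(S, Y) = (-33 + S)/(S + Y)
R(19, 107) + (-6550 - 1*(-10005)) = (-33 + 19)/(19 + 107) + (-6550 - 1*(-10005)) = -14/126 + (-6550 + 10005) = (1/126)*(-14) + 3455 = -⅑ + 3455 = 31094/9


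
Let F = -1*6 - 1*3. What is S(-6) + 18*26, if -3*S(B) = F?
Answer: 471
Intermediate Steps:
F = -9 (F = -6 - 3 = -9)
S(B) = 3 (S(B) = -⅓*(-9) = 3)
S(-6) + 18*26 = 3 + 18*26 = 3 + 468 = 471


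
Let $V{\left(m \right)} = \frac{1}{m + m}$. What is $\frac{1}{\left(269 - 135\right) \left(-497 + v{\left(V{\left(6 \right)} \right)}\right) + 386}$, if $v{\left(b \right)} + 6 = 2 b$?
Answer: $- \frac{3}{200981} \approx -1.4927 \cdot 10^{-5}$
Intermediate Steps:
$V{\left(m \right)} = \frac{1}{2 m}$
$v{\left(b \right)} = -6 + 2 b$
$\frac{1}{\left(269 - 135\right) \left(-497 + v{\left(V{\left(6 \right)} \right)}\right) + 386} = \frac{1}{\left(269 - 135\right) \left(-497 - \left(6 - 2 \frac{1}{2 \cdot 6}\right)\right) + 386} = \frac{1}{134 \left(-497 - \left(6 - 2 \cdot \frac{1}{2} \cdot \frac{1}{6}\right)\right) + 386} = \frac{1}{134 \left(-497 + \left(-6 + 2 \cdot \frac{1}{12}\right)\right) + 386} = \frac{1}{134 \left(-497 + \left(-6 + \frac{1}{6}\right)\right) + 386} = \frac{1}{134 \left(-497 - \frac{35}{6}\right) + 386} = \frac{1}{134 \left(- \frac{3017}{6}\right) + 386} = \frac{1}{- \frac{202139}{3} + 386} = \frac{1}{- \frac{200981}{3}} = - \frac{3}{200981}$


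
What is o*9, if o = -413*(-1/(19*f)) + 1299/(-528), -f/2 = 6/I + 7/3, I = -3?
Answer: -1055331/3344 ≈ -315.59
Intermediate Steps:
f = -⅔ (f = -2*(6/(-3) + 7/3) = -2*(6*(-⅓) + 7*(⅓)) = -2*(-2 + 7/3) = -2*⅓ = -⅔ ≈ -0.66667)
o = -117259/3344 (o = -413/((-19*(-⅔))) + 1299/(-528) = -413/38/3 + 1299*(-1/528) = -413*3/38 - 433/176 = -1239/38 - 433/176 = -117259/3344 ≈ -35.065)
o*9 = -117259/3344*9 = -1055331/3344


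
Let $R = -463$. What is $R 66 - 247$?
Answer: $-30805$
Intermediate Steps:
$R 66 - 247 = \left(-463\right) 66 - 247 = -30558 - 247 = -30805$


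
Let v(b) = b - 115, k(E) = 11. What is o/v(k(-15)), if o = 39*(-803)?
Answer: 2409/8 ≈ 301.13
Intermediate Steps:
v(b) = -115 + b
o = -31317
o/v(k(-15)) = -31317/(-115 + 11) = -31317/(-104) = -31317*(-1/104) = 2409/8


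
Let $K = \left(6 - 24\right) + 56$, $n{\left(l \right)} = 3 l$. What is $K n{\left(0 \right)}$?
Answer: $0$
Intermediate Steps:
$K = 38$ ($K = -18 + 56 = 38$)
$K n{\left(0 \right)} = 38 \cdot 3 \cdot 0 = 38 \cdot 0 = 0$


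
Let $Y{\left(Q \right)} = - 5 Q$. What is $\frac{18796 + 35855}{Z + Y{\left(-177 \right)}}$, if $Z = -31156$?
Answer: $- \frac{54651}{30271} \approx -1.8054$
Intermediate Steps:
$\frac{18796 + 35855}{Z + Y{\left(-177 \right)}} = \frac{18796 + 35855}{-31156 - -885} = \frac{54651}{-31156 + 885} = \frac{54651}{-30271} = 54651 \left(- \frac{1}{30271}\right) = - \frac{54651}{30271}$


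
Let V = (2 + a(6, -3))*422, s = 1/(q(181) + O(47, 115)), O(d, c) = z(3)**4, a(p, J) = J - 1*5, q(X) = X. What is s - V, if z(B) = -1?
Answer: 460825/182 ≈ 2532.0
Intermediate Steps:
a(p, J) = -5 + J (a(p, J) = J - 5 = -5 + J)
O(d, c) = 1 (O(d, c) = (-1)**4 = 1)
s = 1/182 (s = 1/(181 + 1) = 1/182 ≈ 0.0054945)
V = -2532 (V = (2 + (-5 - 3))*422 = (2 - 8)*422 = -6*422 = -2532)
s - V = 1/182 - 1*(-2532) = 1/182 + 2532 = 460825/182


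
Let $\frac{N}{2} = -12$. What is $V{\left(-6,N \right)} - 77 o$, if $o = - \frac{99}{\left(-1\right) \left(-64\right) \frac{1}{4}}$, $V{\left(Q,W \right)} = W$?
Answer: $\frac{7239}{16} \approx 452.44$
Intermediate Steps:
$N = -24$ ($N = 2 \left(-12\right) = -24$)
$o = - \frac{99}{16}$ ($o = - \frac{99}{64 \cdot \frac{1}{4}} = - \frac{99}{16} \approx -6.1875$)
$V{\left(-6,N \right)} - 77 o = -24 - - \frac{7623}{16} = -24 + \frac{7623}{16} = \frac{7239}{16}$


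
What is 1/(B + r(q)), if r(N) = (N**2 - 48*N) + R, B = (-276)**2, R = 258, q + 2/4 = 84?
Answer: 4/317593 ≈ 1.2595e-5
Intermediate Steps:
q = 167/2 (q = -1/2 + 84 = 167/2 ≈ 83.500)
B = 76176
r(N) = 258 + N**2 - 48*N (r(N) = (N**2 - 48*N) + 258 = 258 + N**2 - 48*N)
1/(B + r(q)) = 1/(76176 + (258 + (167/2)**2 - 48*167/2)) = 1/(76176 + (258 + 27889/4 - 4008)) = 1/(76176 + 12889/4) = 1/(317593/4) = 4/317593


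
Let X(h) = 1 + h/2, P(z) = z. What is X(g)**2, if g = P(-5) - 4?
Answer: 49/4 ≈ 12.250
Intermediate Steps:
g = -9 (g = -5 - 4 = -9)
X(h) = 1 + h/2
X(g)**2 = (1 + (1/2)*(-9))**2 = (1 - 9/2)**2 = (-7/2)**2 = 49/4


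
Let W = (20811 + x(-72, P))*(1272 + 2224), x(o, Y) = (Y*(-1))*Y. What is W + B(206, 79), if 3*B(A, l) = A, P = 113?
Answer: 84344702/3 ≈ 2.8115e+7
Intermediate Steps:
B(A, l) = A/3
x(o, Y) = -Y**2 (x(o, Y) = (-Y)*Y = -Y**2)
W = 28114832 (W = (20811 - 1*113**2)*(1272 + 2224) = (20811 - 1*12769)*3496 = (20811 - 12769)*3496 = 8042*3496 = 28114832)
W + B(206, 79) = 28114832 + (1/3)*206 = 28114832 + 206/3 = 84344702/3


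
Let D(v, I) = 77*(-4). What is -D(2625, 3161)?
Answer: 308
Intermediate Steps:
D(v, I) = -308
-D(2625, 3161) = -1*(-308) = 308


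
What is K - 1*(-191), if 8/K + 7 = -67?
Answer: 7063/37 ≈ 190.89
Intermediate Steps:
K = -4/37 (K = 8/(-7 - 67) = 8/(-74) = 8*(-1/74) = -4/37 ≈ -0.10811)
K - 1*(-191) = -4/37 - 1*(-191) = -4/37 + 191 = 7063/37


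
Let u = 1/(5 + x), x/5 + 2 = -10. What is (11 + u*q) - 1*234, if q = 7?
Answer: -12272/55 ≈ -223.13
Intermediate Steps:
x = -60 (x = -10 + 5*(-10) = -10 - 50 = -60)
u = -1/55 (u = 1/(5 - 60) = 1/(-55) = -1/55 ≈ -0.018182)
(11 + u*q) - 1*234 = (11 - 1/55*7) - 1*234 = (11 - 7/55) - 234 = 598/55 - 234 = -12272/55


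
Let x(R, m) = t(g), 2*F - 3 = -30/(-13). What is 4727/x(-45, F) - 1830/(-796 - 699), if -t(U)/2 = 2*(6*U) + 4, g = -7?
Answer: 1471933/47840 ≈ 30.768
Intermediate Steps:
F = 69/26 (F = 3/2 + (-30/(-13))/2 = 3/2 + (-30*(-1/13))/2 = 3/2 + (½)*(30/13) = 3/2 + 15/13 = 69/26 ≈ 2.6538)
t(U) = -8 - 24*U (t(U) = -2*(2*(6*U) + 4) = -2*(12*U + 4) = -2*(4 + 12*U) = -8 - 24*U)
x(R, m) = 160 (x(R, m) = -8 - 24*(-7) = -8 + 168 = 160)
4727/x(-45, F) - 1830/(-796 - 699) = 4727/160 - 1830/(-796 - 699) = 4727*(1/160) - 1830/(-1495) = 4727/160 - 1830*(-1/1495) = 4727/160 + 366/299 = 1471933/47840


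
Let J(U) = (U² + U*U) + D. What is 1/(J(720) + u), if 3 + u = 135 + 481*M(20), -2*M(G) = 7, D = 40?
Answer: 2/2070577 ≈ 9.6591e-7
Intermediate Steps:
M(G) = -7/2 (M(G) = -½*7 = -7/2)
J(U) = 40 + 2*U² (J(U) = (U² + U*U) + 40 = (U² + U²) + 40 = 2*U² + 40 = 40 + 2*U²)
u = -3103/2 (u = -3 + (135 + 481*(-7/2)) = -3 + (135 - 3367/2) = -3 - 3097/2 = -3103/2 ≈ -1551.5)
1/(J(720) + u) = 1/((40 + 2*720²) - 3103/2) = 1/((40 + 2*518400) - 3103/2) = 1/((40 + 1036800) - 3103/2) = 1/(1036840 - 3103/2) = 1/(2070577/2) = 2/2070577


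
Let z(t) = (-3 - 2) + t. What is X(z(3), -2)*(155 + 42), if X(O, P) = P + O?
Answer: -788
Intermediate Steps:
z(t) = -5 + t
X(O, P) = O + P
X(z(3), -2)*(155 + 42) = ((-5 + 3) - 2)*(155 + 42) = (-2 - 2)*197 = -4*197 = -788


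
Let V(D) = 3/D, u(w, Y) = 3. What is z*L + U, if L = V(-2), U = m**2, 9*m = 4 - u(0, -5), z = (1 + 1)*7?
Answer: -1700/81 ≈ -20.988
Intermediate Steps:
z = 14 (z = 2*7 = 14)
m = 1/9 (m = (4 - 1*3)/9 = (4 - 3)/9 = (1/9)*1 = 1/9 ≈ 0.11111)
U = 1/81 (U = (1/9)**2 = 1/81 ≈ 0.012346)
L = -3/2 (L = 3/(-2) = 3*(-1/2) = -3/2 ≈ -1.5000)
z*L + U = 14*(-3/2) + 1/81 = -21 + 1/81 = -1700/81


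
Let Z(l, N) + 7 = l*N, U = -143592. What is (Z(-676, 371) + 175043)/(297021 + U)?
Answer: -75760/153429 ≈ -0.49378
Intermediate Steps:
Z(l, N) = -7 + N*l (Z(l, N) = -7 + l*N = -7 + N*l)
(Z(-676, 371) + 175043)/(297021 + U) = ((-7 + 371*(-676)) + 175043)/(297021 - 143592) = ((-7 - 250796) + 175043)/153429 = (-250803 + 175043)*(1/153429) = -75760*1/153429 = -75760/153429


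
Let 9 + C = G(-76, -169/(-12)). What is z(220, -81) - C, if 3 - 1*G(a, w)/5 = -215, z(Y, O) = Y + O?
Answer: -942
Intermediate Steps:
z(Y, O) = O + Y
G(a, w) = 1090 (G(a, w) = 15 - 5*(-215) = 15 + 1075 = 1090)
C = 1081 (C = -9 + 1090 = 1081)
z(220, -81) - C = (-81 + 220) - 1*1081 = 139 - 1081 = -942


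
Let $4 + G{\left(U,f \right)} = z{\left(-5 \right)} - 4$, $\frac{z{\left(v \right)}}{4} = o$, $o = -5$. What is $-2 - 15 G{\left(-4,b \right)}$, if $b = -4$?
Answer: $418$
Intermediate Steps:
$z{\left(v \right)} = -20$ ($z{\left(v \right)} = 4 \left(-5\right) = -20$)
$G{\left(U,f \right)} = -28$ ($G{\left(U,f \right)} = -4 - 24 = -28$)
$-2 - 15 G{\left(-4,b \right)} = -2 - -420 = -2 + 420 = 418$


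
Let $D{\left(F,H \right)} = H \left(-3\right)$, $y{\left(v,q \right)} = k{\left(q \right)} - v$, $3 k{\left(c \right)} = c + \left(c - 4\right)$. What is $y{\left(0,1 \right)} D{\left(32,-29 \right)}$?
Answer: $-58$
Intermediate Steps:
$k{\left(c \right)} = - \frac{4}{3} + \frac{2 c}{3}$ ($k{\left(c \right)} = \frac{c + \left(c - 4\right)}{3} = \frac{c + \left(-4 + c\right)}{3} = \frac{-4 + 2 c}{3} = - \frac{4}{3} + \frac{2 c}{3}$)
$y{\left(v,q \right)} = - \frac{4}{3} - v + \frac{2 q}{3}$ ($y{\left(v,q \right)} = \left(- \frac{4}{3} + \frac{2 q}{3}\right) - v = - \frac{4}{3} - v + \frac{2 q}{3}$)
$D{\left(F,H \right)} = - 3 H$
$y{\left(0,1 \right)} D{\left(32,-29 \right)} = \left(- \frac{4}{3} - 0 + \frac{2}{3} \cdot 1\right) \left(\left(-3\right) \left(-29\right)\right) = \left(- \frac{4}{3} + 0 + \frac{2}{3}\right) 87 = \left(- \frac{2}{3}\right) 87 = -58$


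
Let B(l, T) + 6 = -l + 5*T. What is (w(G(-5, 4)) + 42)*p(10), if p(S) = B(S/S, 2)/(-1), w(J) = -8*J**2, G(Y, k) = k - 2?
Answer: -30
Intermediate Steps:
B(l, T) = -6 - l + 5*T (B(l, T) = -6 + (-l + 5*T) = -6 - l + 5*T)
G(Y, k) = -2 + k
p(S) = -3 (p(S) = (-6 - S/S + 5*2)/(-1) = (-6 - 1*1 + 10)*(-1) = (-6 - 1 + 10)*(-1) = 3*(-1) = -3)
(w(G(-5, 4)) + 42)*p(10) = (-8*(-2 + 4)**2 + 42)*(-3) = (-8*2**2 + 42)*(-3) = (-8*4 + 42)*(-3) = (-32 + 42)*(-3) = 10*(-3) = -30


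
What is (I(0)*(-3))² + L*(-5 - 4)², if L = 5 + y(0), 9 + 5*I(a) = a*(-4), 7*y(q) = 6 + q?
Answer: 88128/175 ≈ 503.59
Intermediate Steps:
y(q) = 6/7 + q/7 (y(q) = (6 + q)/7 = 6/7 + q/7)
I(a) = -9/5 - 4*a/5 (I(a) = -9/5 + (a*(-4))/5 = -9/5 + (-4*a)/5 = -9/5 - 4*a/5)
L = 41/7 (L = 5 + (6/7 + (⅐)*0) = 5 + (6/7 + 0) = 5 + 6/7 = 41/7 ≈ 5.8571)
(I(0)*(-3))² + L*(-5 - 4)² = ((-9/5 - ⅘*0)*(-3))² + 41*(-5 - 4)²/7 = ((-9/5 + 0)*(-3))² + (41/7)*(-9)² = (-9/5*(-3))² + (41/7)*81 = (27/5)² + 3321/7 = 729/25 + 3321/7 = 88128/175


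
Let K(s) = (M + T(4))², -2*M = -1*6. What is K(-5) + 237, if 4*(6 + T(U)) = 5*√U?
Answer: 949/4 ≈ 237.25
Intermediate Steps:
M = 3 (M = -(-1)*6/2 = -½*(-6) = 3)
T(U) = -6 + 5*√U/4 (T(U) = -6 + (5*√U)/4 = -6 + 5*√U/4)
K(s) = ¼ (K(s) = (3 + (-6 + 5*√4/4))² = (3 + (-6 + (5/4)*2))² = (3 + (-6 + 5/2))² = (3 - 7/2)² = (-½)² = ¼)
K(-5) + 237 = ¼ + 237 = 949/4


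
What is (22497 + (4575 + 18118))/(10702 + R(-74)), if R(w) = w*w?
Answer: 22595/8089 ≈ 2.7933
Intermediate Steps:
R(w) = w**2
(22497 + (4575 + 18118))/(10702 + R(-74)) = (22497 + (4575 + 18118))/(10702 + (-74)**2) = (22497 + 22693)/(10702 + 5476) = 45190/16178 = 45190*(1/16178) = 22595/8089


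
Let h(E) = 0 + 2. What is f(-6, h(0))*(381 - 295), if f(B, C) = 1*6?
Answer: 516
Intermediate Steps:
h(E) = 2
f(B, C) = 6
f(-6, h(0))*(381 - 295) = 6*(381 - 295) = 6*86 = 516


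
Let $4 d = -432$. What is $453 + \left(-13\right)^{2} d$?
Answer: $-17799$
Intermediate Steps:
$d = -108$ ($d = \frac{1}{4} \left(-432\right) = -108$)
$453 + \left(-13\right)^{2} d = 453 + \left(-13\right)^{2} \left(-108\right) = 453 + 169 \left(-108\right) = 453 - 18252 = -17799$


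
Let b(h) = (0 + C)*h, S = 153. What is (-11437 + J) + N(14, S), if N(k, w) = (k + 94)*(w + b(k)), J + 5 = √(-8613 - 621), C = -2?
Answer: 2058 + 9*I*√114 ≈ 2058.0 + 96.094*I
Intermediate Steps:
J = -5 + 9*I*√114 (J = -5 + √(-8613 - 621) = -5 + √(-9234) = -5 + 9*I*√114 ≈ -5.0 + 96.094*I)
b(h) = -2*h (b(h) = (0 - 2)*h = -2*h)
N(k, w) = (94 + k)*(w - 2*k) (N(k, w) = (k + 94)*(w - 2*k) = (94 + k)*(w - 2*k))
(-11437 + J) + N(14, S) = (-11437 + (-5 + 9*I*√114)) + (-188*14 - 2*14² + 94*153 + 14*153) = (-11442 + 9*I*√114) + (-2632 - 2*196 + 14382 + 2142) = (-11442 + 9*I*√114) + (-2632 - 392 + 14382 + 2142) = (-11442 + 9*I*√114) + 13500 = 2058 + 9*I*√114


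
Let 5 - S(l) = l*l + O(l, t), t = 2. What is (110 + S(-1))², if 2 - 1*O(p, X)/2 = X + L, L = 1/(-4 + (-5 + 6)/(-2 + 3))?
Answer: 115600/9 ≈ 12844.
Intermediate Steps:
L = -⅓ (L = 1/(-4 + 1/1) = 1/(-4 + 1*1) = 1/(-4 + 1) = 1/(-3) = -⅓ ≈ -0.33333)
O(p, X) = 14/3 - 2*X (O(p, X) = 4 - 2*(X - ⅓) = 4 - 2*(-⅓ + X) = 4 + (⅔ - 2*X) = 14/3 - 2*X)
S(l) = 13/3 - l² (S(l) = 5 - (l*l + (14/3 - 2*2)) = 5 - (l² + (14/3 - 4)) = 5 - (l² + ⅔) = 5 - (⅔ + l²) = 5 + (-⅔ - l²) = 13/3 - l²)
(110 + S(-1))² = (110 + (13/3 - 1*(-1)²))² = (110 + (13/3 - 1*1))² = (110 + (13/3 - 1))² = (110 + 10/3)² = (340/3)² = 115600/9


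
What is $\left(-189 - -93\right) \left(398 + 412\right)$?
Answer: $-77760$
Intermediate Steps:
$\left(-189 - -93\right) \left(398 + 412\right) = \left(-189 + 93\right) 810 = \left(-96\right) 810 = -77760$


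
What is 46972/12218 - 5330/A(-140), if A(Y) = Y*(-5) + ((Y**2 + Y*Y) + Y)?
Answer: 90124239/24289384 ≈ 3.7104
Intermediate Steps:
A(Y) = -4*Y + 2*Y**2 (A(Y) = -5*Y + ((Y**2 + Y**2) + Y) = -5*Y + (2*Y**2 + Y) = -5*Y + (Y + 2*Y**2) = -4*Y + 2*Y**2)
46972/12218 - 5330/A(-140) = 46972/12218 - 5330*(-1/(280*(-2 - 140))) = 46972*(1/12218) - 5330/(2*(-140)*(-142)) = 23486/6109 - 5330/39760 = 23486/6109 - 5330*1/39760 = 23486/6109 - 533/3976 = 90124239/24289384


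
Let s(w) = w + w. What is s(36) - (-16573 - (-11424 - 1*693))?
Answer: 4528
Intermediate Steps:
s(w) = 2*w
s(36) - (-16573 - (-11424 - 1*693)) = 2*36 - (-16573 - (-11424 - 1*693)) = 72 - (-16573 - (-11424 - 693)) = 72 - (-16573 - 1*(-12117)) = 72 - (-16573 + 12117) = 72 - 1*(-4456) = 72 + 4456 = 4528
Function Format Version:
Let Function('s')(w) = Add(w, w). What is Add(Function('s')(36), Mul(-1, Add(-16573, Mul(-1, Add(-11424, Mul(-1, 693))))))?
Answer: 4528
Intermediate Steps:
Function('s')(w) = Mul(2, w)
Add(Function('s')(36), Mul(-1, Add(-16573, Mul(-1, Add(-11424, Mul(-1, 693)))))) = Add(Mul(2, 36), Mul(-1, Add(-16573, Mul(-1, Add(-11424, Mul(-1, 693)))))) = Add(72, Mul(-1, Add(-16573, Mul(-1, Add(-11424, -693))))) = Add(72, Mul(-1, Add(-16573, Mul(-1, -12117)))) = Add(72, Mul(-1, Add(-16573, 12117))) = Add(72, Mul(-1, -4456)) = Add(72, 4456) = 4528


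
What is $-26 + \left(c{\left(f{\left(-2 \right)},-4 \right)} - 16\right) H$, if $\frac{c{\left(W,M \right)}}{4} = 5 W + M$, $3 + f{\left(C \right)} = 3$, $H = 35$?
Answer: $-1146$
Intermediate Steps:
$f{\left(C \right)} = 0$ ($f{\left(C \right)} = -3 + 3 = 0$)
$c{\left(W,M \right)} = 4 M + 20 W$ ($c{\left(W,M \right)} = 4 \left(5 W + M\right) = 4 \left(M + 5 W\right) = 4 M + 20 W$)
$-26 + \left(c{\left(f{\left(-2 \right)},-4 \right)} - 16\right) H = -26 + \left(\left(4 \left(-4\right) + 20 \cdot 0\right) - 16\right) 35 = -26 + \left(\left(-16 + 0\right) - 16\right) 35 = -26 + \left(-16 - 16\right) 35 = -26 - 1120 = -1146$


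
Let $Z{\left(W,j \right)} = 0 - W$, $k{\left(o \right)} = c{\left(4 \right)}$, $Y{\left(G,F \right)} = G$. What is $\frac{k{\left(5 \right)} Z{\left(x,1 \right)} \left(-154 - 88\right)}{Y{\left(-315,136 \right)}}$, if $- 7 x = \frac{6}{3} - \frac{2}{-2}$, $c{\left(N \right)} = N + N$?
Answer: $\frac{1936}{735} \approx 2.634$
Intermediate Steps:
$c{\left(N \right)} = 2 N$
$x = - \frac{3}{7}$ ($x = - \frac{\frac{6}{3} - \frac{2}{-2}}{7} = - \frac{6 \cdot \frac{1}{3} - -1}{7} = - \frac{2 + 1}{7} = \left(- \frac{1}{7}\right) 3 = - \frac{3}{7} \approx -0.42857$)
$k{\left(o \right)} = 8$ ($k{\left(o \right)} = 2 \cdot 4 = 8$)
$Z{\left(W,j \right)} = - W$
$\frac{k{\left(5 \right)} Z{\left(x,1 \right)} \left(-154 - 88\right)}{Y{\left(-315,136 \right)}} = \frac{8 \left(\left(-1\right) \left(- \frac{3}{7}\right)\right) \left(-154 - 88\right)}{-315} = 8 \cdot \frac{3}{7} \left(-242\right) \left(- \frac{1}{315}\right) = \frac{24}{7} \left(-242\right) \left(- \frac{1}{315}\right) = \left(- \frac{5808}{7}\right) \left(- \frac{1}{315}\right) = \frac{1936}{735}$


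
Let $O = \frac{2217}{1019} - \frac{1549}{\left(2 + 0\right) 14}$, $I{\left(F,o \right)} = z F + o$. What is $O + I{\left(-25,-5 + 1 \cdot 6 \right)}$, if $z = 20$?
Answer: $- \frac{15753823}{28532} \approx -552.15$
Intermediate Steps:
$I{\left(F,o \right)} = o + 20 F$ ($I{\left(F,o \right)} = 20 F + o = o + 20 F$)
$O = - \frac{1516355}{28532}$ ($O = 2217 \cdot \frac{1}{1019} - \frac{1549}{2 \cdot 14} = \frac{2217}{1019} - \frac{1549}{28} = - \frac{1516355}{28532} \approx -53.146$)
$O + I{\left(-25,-5 + 1 \cdot 6 \right)} = - \frac{1516355}{28532} + \left(\left(-5 + 1 \cdot 6\right) + 20 \left(-25\right)\right) = - \frac{1516355}{28532} + \left(\left(-5 + 6\right) - 500\right) = - \frac{1516355}{28532} + \left(1 - 500\right) = - \frac{1516355}{28532} - 499 = - \frac{15753823}{28532}$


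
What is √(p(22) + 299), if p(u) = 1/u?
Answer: 3*√16082/22 ≈ 17.293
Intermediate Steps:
√(p(22) + 299) = √(1/22 + 299) = √(6579/22) = 3*√16082/22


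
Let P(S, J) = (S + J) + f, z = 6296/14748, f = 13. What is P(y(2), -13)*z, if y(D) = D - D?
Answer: 0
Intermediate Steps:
y(D) = 0
z = 1574/3687 (z = 6296*(1/14748) = 1574/3687 ≈ 0.42691)
P(S, J) = 13 + J + S (P(S, J) = (S + J) + 13 = (J + S) + 13 = 13 + J + S)
P(y(2), -13)*z = (13 - 13 + 0)*(1574/3687) = 0*(1574/3687) = 0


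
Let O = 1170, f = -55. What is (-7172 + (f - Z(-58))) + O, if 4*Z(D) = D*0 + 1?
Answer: -24229/4 ≈ -6057.3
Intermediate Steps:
Z(D) = ¼ (Z(D) = (D*0 + 1)/4 = (0 + 1)/4 = (¼)*1 = ¼)
(-7172 + (f - Z(-58))) + O = (-7172 + (-55 - 1*¼)) + 1170 = (-7172 + (-55 - ¼)) + 1170 = (-7172 - 221/4) + 1170 = -28909/4 + 1170 = -24229/4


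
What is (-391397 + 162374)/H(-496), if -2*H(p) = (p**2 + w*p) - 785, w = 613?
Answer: -458046/58817 ≈ -7.7876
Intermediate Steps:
H(p) = 785/2 - 613*p/2 - p**2/2 (H(p) = -((p**2 + 613*p) - 785)/2 = -(-785 + p**2 + 613*p)/2 = 785/2 - 613*p/2 - p**2/2)
(-391397 + 162374)/H(-496) = (-391397 + 162374)/(785/2 - 613/2*(-496) - 1/2*(-496)**2) = -229023/(785/2 + 152024 - 1/2*246016) = -229023/(785/2 + 152024 - 123008) = -229023/58817/2 = -229023*2/58817 = -458046/58817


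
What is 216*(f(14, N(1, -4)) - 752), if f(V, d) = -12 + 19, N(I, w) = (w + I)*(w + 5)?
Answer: -160920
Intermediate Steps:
N(I, w) = (5 + w)*(I + w) (N(I, w) = (I + w)*(5 + w) = (5 + w)*(I + w))
f(V, d) = 7
216*(f(14, N(1, -4)) - 752) = 216*(7 - 752) = 216*(-745) = -160920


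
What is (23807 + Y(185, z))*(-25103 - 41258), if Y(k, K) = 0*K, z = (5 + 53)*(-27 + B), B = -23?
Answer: -1579856327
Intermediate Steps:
z = -2900 (z = (5 + 53)*(-27 - 23) = 58*(-50) = -2900)
Y(k, K) = 0
(23807 + Y(185, z))*(-25103 - 41258) = (23807 + 0)*(-25103 - 41258) = 23807*(-66361) = -1579856327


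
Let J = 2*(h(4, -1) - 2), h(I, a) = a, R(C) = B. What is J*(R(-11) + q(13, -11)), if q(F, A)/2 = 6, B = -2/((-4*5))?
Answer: -363/5 ≈ -72.600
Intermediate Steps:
B = ⅒ (B = -2/(-20) = -2*(-1/20) = ⅒ ≈ 0.10000)
R(C) = ⅒
q(F, A) = 12 (q(F, A) = 2*6 = 12)
J = -6 (J = 2*(-1 - 2) = 2*(-3) = -6)
J*(R(-11) + q(13, -11)) = -6*(⅒ + 12) = -6*121/10 = -363/5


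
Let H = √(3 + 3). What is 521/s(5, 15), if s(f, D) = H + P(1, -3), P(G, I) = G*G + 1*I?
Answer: 521 + 521*√6/2 ≈ 1159.1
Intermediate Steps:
P(G, I) = I + G² (P(G, I) = G² + I = I + G²)
H = √6 ≈ 2.4495
s(f, D) = -2 + √6 (s(f, D) = √6 + (-3 + 1²) = √6 + (-3 + 1) = √6 - 2 = -2 + √6)
521/s(5, 15) = 521/(-2 + √6)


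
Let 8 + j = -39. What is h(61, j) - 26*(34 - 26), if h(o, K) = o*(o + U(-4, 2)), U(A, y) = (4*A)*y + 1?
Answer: 1622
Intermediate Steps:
j = -47 (j = -8 - 39 = -47)
U(A, y) = 1 + 4*A*y (U(A, y) = 4*A*y + 1 = 1 + 4*A*y)
h(o, K) = o*(-31 + o) (h(o, K) = o*(o + (1 + 4*(-4)*2)) = o*(o + (1 - 32)) = o*(o - 31) = o*(-31 + o))
h(61, j) - 26*(34 - 26) = 61*(-31 + 61) - 26*(34 - 26) = 61*30 - 26*8 = 1830 - 1*208 = 1830 - 208 = 1622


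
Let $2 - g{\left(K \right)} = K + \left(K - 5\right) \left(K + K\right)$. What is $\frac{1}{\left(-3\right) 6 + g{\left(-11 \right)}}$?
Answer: $- \frac{1}{357} \approx -0.0028011$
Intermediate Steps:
$g{\left(K \right)} = 2 - K - 2 K \left(-5 + K\right)$ ($g{\left(K \right)} = 2 - \left(K + \left(K - 5\right) \left(K + K\right)\right) = 2 - \left(K + \left(-5 + K\right) 2 K\right) = 2 - \left(K + 2 K \left(-5 + K\right)\right) = 2 - K - 2 K \left(-5 + K\right)$)
$\frac{1}{\left(-3\right) 6 + g{\left(-11 \right)}} = \frac{1}{\left(-3\right) 6 + \left(2 - 2 \left(-11\right)^{2} + 9 \left(-11\right)\right)} = \frac{1}{-18 - 339} = \frac{1}{-357} = - \frac{1}{357}$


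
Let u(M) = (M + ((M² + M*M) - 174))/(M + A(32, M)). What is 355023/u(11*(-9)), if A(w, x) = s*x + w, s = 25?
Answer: -300822822/6443 ≈ -46690.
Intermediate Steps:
A(w, x) = w + 25*x (A(w, x) = 25*x + w = w + 25*x)
u(M) = (-174 + M + 2*M²)/(32 + 26*M) (u(M) = (M + ((M² + M*M) - 174))/(M + (32 + 25*M)) = (M + ((M² + M²) - 174))/(32 + 26*M) = (M + (2*M² - 174))/(32 + 26*M) = (M + (-174 + 2*M²))/(32 + 26*M) = (-174 + M + 2*M²)/(32 + 26*M))
355023/u(11*(-9)) = 355023/(((-174 + 11*(-9) + 2*(11*(-9))²)/(2*(16 + 13*(11*(-9)))))) = 355023/(((-174 - 99 + 2*(-99)²)/(2*(16 + 13*(-99))))) = 355023/(((-174 - 99 + 2*9801)/(2*(16 - 1287)))) = 355023/(((½)*(-174 - 99 + 19602)/(-1271))) = 355023/(((½)*(-1/1271)*19329)) = 355023/(-19329/2542) = 355023*(-2542/19329) = -300822822/6443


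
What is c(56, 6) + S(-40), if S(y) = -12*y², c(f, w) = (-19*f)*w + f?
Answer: -25528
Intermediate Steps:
c(f, w) = f - 19*f*w (c(f, w) = -19*f*w + f = f - 19*f*w)
c(56, 6) + S(-40) = 56*(1 - 19*6) - 12*(-40)² = 56*(1 - 114) - 12*1600 = 56*(-113) - 19200 = -6328 - 19200 = -25528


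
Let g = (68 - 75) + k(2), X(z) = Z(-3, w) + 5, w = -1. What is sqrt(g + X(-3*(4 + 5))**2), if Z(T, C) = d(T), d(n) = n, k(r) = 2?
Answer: I ≈ 1.0*I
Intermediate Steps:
Z(T, C) = T
X(z) = 2 (X(z) = -3 + 5 = 2)
g = -5 (g = (68 - 75) + 2 = -7 + 2 = -5)
sqrt(g + X(-3*(4 + 5))**2) = sqrt(-5 + 2**2) = sqrt(-5 + 4) = sqrt(-1) = I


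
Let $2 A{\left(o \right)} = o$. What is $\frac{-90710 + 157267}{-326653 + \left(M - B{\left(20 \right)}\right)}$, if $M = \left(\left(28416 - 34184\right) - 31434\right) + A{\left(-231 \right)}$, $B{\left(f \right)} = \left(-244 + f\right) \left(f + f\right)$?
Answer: $- \frac{133114}{710021} \approx -0.18748$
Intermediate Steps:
$A{\left(o \right)} = \frac{o}{2}$
$B{\left(f \right)} = 2 f \left(-244 + f\right)$ ($B{\left(f \right)} = \left(-244 + f\right) 2 f = 2 f \left(-244 + f\right)$)
$M = - \frac{74635}{2}$ ($M = \left(\left(28416 - 34184\right) - 31434\right) + \frac{1}{2} \left(-231\right) = \left(\left(28416 - 34184\right) - 31434\right) - \frac{231}{2} = \left(-5768 - 31434\right) - \frac{231}{2} = -37202 - \frac{231}{2} = - \frac{74635}{2} \approx -37318.0$)
$\frac{-90710 + 157267}{-326653 + \left(M - B{\left(20 \right)}\right)} = \frac{-90710 + 157267}{-326653 - \left(\frac{74635}{2} + 2 \cdot 20 \left(-244 + 20\right)\right)} = \frac{66557}{-326653 - \left(\frac{74635}{2} + 2 \cdot 20 \left(-224\right)\right)} = \frac{66557}{-326653 - \frac{56715}{2}} = \frac{66557}{- \frac{710021}{2}} = 66557 \left(- \frac{2}{710021}\right) = - \frac{133114}{710021}$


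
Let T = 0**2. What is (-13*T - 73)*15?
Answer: -1095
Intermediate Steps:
T = 0
(-13*T - 73)*15 = (-13*0 - 73)*15 = (0 - 73)*15 = -73*15 = -1095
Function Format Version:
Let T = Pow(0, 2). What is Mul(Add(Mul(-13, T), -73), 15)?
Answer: -1095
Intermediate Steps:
T = 0
Mul(Add(Mul(-13, T), -73), 15) = Mul(Add(Mul(-13, 0), -73), 15) = Mul(Add(0, -73), 15) = Mul(-73, 15) = -1095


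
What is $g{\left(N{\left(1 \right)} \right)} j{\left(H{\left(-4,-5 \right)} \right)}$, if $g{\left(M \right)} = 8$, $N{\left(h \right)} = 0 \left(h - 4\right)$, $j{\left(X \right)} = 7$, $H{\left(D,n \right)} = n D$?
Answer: $56$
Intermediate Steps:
$H{\left(D,n \right)} = D n$
$N{\left(h \right)} = 0$ ($N{\left(h \right)} = 0 \left(-4 + h\right) = 0$)
$g{\left(N{\left(1 \right)} \right)} j{\left(H{\left(-4,-5 \right)} \right)} = 8 \cdot 7 = 56$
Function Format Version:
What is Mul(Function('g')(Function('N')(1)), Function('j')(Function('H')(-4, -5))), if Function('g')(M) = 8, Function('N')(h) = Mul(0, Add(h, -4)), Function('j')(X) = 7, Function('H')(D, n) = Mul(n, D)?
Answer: 56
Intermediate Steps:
Function('H')(D, n) = Mul(D, n)
Function('N')(h) = 0 (Function('N')(h) = Mul(0, Add(-4, h)) = 0)
Mul(Function('g')(Function('N')(1)), Function('j')(Function('H')(-4, -5))) = Mul(8, 7) = 56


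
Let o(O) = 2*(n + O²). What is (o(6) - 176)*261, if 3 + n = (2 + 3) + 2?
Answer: -25056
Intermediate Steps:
n = 4 (n = -3 + ((2 + 3) + 2) = -3 + (5 + 2) = -3 + 7 = 4)
o(O) = 8 + 2*O² (o(O) = 2*(4 + O²) = 8 + 2*O²)
(o(6) - 176)*261 = ((8 + 2*6²) - 176)*261 = ((8 + 2*36) - 176)*261 = ((8 + 72) - 176)*261 = (80 - 176)*261 = -96*261 = -25056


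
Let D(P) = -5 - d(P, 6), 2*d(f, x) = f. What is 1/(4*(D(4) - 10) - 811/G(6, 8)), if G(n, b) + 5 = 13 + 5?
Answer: -13/1695 ≈ -0.0076696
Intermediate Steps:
d(f, x) = f/2
G(n, b) = 13 (G(n, b) = -5 + (13 + 5) = -5 + 18 = 13)
D(P) = -5 - P/2
1/(4*(D(4) - 10) - 811/G(6, 8)) = 1/(4*((-5 - ½*4) - 10) - 811/13) = 1/(4*((-5 - 2) - 10) - 811*1/13) = 1/(4*(-7 - 10) - 811/13) = 1/(4*(-17) - 811/13) = 1/(-68 - 811/13) = 1/(-1695/13) = -13/1695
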